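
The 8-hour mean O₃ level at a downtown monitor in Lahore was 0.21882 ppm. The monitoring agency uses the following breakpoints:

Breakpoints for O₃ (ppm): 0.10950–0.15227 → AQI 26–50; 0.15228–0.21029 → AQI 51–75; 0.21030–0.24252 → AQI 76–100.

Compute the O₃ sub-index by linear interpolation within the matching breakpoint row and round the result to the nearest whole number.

O₃: 0.21882 ∈ [0.21030, 0.24252] ↔ index [76, 100].
76 + (0.21882−0.21030)·(100−76)/(0.24252−0.21030) = 76 + 0.00852·24/0.03222 ≈ 82.35, so AQI = 82.

82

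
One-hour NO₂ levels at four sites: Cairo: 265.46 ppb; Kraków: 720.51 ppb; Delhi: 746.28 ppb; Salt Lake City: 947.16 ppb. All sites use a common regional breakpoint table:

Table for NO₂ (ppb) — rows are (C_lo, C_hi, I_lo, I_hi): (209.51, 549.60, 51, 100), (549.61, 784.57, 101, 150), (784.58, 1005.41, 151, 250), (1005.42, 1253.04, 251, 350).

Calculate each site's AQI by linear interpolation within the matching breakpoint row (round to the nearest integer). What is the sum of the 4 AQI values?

Cairo: row 209.51–549.60 (AQI 51–100). (100−51)·(265.46−209.51)/(549.60−209.51) + 51 = 49·55.95/340.09 + 51 ≈ 59.06 → 59.
Kraków 720.51: bracket 549.61–784.57 → index 101–150; slope 49/234.96, offset 170.90.
AQI = 101 + 49/234.96·170.90 ≈ 136.64 ⇒ 137.
Delhi: 746.28 lies in 549.61–784.57, so I_lo=101, I_hi=150, C_lo=549.61, C_hi=784.57.
(150−101)/(784.57−549.61) × (746.28−549.61) + 101 = 49/234.96 × 196.67 + 101 ≈ 142.01 → 142.
Salt Lake City: 947.16 lies in 784.58–1005.41, so I_lo=151, I_hi=250, C_lo=784.58, C_hi=1005.41.
(250−151)/(1005.41−784.58) × (947.16−784.58) + 151 = 99/220.83 × 162.58 + 151 ≈ 223.89 → 224.
AQIs: Cairo=59, Kraków=137, Delhi=142, Salt Lake City=224. Sum = 59 + 137 + 142 + 224 = 562.

562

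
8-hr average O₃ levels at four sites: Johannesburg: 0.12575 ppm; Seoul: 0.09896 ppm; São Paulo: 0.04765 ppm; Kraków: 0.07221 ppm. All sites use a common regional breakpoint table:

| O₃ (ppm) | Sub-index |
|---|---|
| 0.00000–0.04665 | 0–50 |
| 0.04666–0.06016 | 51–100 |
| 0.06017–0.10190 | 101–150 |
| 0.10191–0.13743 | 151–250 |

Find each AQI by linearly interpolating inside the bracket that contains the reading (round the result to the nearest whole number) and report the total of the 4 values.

534

Johannesburg: row 0.10191–0.13743 (AQI 151–250). (250−151)·(0.12575−0.10191)/(0.13743−0.10191) + 151 = 99·0.02384/0.03552 + 151 ≈ 217.45 → 217.
Seoul: row 0.06017–0.10190 (AQI 101–150). (150−101)·(0.09896−0.06017)/(0.10190−0.06017) + 101 = 49·0.03879/0.04173 + 101 ≈ 146.55 → 147.
São Paulo: 0.04765 ∈ [0.04666, 0.06016] ↔ index [51, 100].
51 + (0.04765−0.04666)·(100−51)/(0.06016−0.04666) = 51 + 0.00099·49/0.01350 ≈ 54.59, so AQI = 55.
Kraków: row 0.06017–0.10190 (AQI 101–150). (150−101)·(0.07221−0.06017)/(0.10190−0.06017) + 101 = 49·0.01204/0.04173 + 101 ≈ 115.14 → 115.
AQIs: Johannesburg=217, Seoul=147, São Paulo=55, Kraków=115. Sum = 217 + 147 + 55 + 115 = 534.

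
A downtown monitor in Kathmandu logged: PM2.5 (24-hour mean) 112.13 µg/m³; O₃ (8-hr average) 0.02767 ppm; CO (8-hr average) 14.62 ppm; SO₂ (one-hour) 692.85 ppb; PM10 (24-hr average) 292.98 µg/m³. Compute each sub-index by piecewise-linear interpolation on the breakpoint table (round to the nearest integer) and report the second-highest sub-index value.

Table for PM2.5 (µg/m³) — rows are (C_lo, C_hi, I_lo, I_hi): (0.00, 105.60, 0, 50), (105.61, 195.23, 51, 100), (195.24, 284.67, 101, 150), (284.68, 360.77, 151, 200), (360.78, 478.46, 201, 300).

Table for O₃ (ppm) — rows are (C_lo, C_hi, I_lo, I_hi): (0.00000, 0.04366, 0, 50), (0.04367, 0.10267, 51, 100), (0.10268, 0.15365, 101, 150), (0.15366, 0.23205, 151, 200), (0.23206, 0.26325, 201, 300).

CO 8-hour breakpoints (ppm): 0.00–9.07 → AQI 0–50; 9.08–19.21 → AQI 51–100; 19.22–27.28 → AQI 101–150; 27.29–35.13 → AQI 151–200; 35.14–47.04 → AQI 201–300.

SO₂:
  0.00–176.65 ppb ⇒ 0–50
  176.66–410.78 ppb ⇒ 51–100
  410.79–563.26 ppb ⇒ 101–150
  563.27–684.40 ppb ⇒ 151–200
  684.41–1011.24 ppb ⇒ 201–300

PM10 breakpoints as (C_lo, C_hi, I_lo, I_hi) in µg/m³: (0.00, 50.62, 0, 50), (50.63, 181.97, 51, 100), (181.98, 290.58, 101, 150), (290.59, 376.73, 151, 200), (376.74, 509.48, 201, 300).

PM2.5: 112.13 lies in 105.61–195.23, so I_lo=51, I_hi=100, C_lo=105.61, C_hi=195.23.
(100−51)/(195.23−105.61) × (112.13−105.61) + 51 = 49/89.62 × 6.52 + 51 ≈ 54.56 → 55.
O₃: row 0.00000–0.04366 (AQI 0–50). (50−0)·(0.02767−0.00000)/(0.04366−0.00000) + 0 = 50·0.02767/0.04366 + 0 ≈ 31.69 → 32.
CO: row 9.08–19.21 (AQI 51–100). (100−51)·(14.62−9.08)/(19.21−9.08) + 51 = 49·5.54/10.13 + 51 ≈ 77.80 → 78.
SO₂: row 684.41–1011.24 (AQI 201–300). (300−201)·(692.85−684.41)/(1011.24−684.41) + 201 = 99·8.44/326.83 + 201 ≈ 203.56 → 204.
PM10: 292.98 lies in 290.59–376.73, so I_lo=151, I_hi=200, C_lo=290.59, C_hi=376.73.
(200−151)/(376.73−290.59) × (292.98−290.59) + 151 = 49/86.14 × 2.39 + 151 ≈ 152.36 → 152.
Sub-indices: PM2.5→55, O₃→32, CO→78, SO₂→204, PM10→152. Ranked high→low: 204, 152, 78, 55, 32. Second-highest sub-index = 152.

152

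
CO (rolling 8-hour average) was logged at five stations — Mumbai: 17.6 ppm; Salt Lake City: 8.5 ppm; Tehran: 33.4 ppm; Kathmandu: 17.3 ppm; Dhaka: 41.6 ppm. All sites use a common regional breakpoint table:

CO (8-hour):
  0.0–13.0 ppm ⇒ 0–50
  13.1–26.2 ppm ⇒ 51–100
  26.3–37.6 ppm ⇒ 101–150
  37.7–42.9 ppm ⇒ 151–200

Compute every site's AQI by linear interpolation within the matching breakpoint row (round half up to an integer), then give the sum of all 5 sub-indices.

Mumbai: row 13.1–26.2 (AQI 51–100). (100−51)·(17.6−13.1)/(26.2−13.1) + 51 = 49·4.5/13.1 + 51 ≈ 67.83 → 68.
Salt Lake City: 8.5 ∈ [0.0, 13.0] ↔ index [0, 50].
0 + (8.5−0.0)·(50−0)/(13.0−0.0) = 0 + 8.5·50/13.0 ≈ 32.69, so AQI = 33.
Tehran: 33.4 lies in 26.3–37.6, so I_lo=101, I_hi=150, C_lo=26.3, C_hi=37.6.
(150−101)/(37.6−26.3) × (33.4−26.3) + 101 = 49/11.3 × 7.1 + 101 ≈ 131.79 → 132.
Kathmandu: 17.3 lies in 13.1–26.2, so I_lo=51, I_hi=100, C_lo=13.1, C_hi=26.2.
(100−51)/(26.2−13.1) × (17.3−13.1) + 51 = 49/13.1 × 4.2 + 51 ≈ 66.71 → 67.
Dhaka: 41.6 ∈ [37.7, 42.9] ↔ index [151, 200].
151 + (41.6−37.7)·(200−151)/(42.9−37.7) = 151 + 3.9·49/5.2 ≈ 187.75, so AQI = 188.
AQIs: Mumbai=68, Salt Lake City=33, Tehran=132, Kathmandu=67, Dhaka=188. Sum = 68 + 33 + 132 + 67 + 188 = 488.

488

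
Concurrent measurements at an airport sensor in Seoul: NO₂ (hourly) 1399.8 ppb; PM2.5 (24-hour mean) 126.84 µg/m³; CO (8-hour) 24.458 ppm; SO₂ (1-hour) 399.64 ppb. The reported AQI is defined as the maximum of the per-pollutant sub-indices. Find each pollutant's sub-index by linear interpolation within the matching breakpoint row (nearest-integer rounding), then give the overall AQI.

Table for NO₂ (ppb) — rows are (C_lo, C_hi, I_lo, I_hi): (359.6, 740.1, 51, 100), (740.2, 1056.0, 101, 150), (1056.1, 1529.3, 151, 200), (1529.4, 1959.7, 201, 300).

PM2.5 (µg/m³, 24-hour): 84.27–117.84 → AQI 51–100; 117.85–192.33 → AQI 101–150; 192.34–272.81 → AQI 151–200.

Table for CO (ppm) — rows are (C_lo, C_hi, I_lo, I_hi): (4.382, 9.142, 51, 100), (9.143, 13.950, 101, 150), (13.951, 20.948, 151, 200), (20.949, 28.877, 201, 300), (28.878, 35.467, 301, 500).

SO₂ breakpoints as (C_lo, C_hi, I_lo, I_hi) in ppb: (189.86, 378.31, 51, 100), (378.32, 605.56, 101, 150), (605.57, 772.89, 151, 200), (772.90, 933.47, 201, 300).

245

NO₂: 1399.8 lies in 1056.1–1529.3, so I_lo=151, I_hi=200, C_lo=1056.1, C_hi=1529.3.
(200−151)/(1529.3−1056.1) × (1399.8−1056.1) + 151 = 49/473.2 × 343.7 + 151 ≈ 186.59 → 187.
PM2.5: 126.84 lies in 117.85–192.33, so I_lo=101, I_hi=150, C_lo=117.85, C_hi=192.33.
(150−101)/(192.33−117.85) × (126.84−117.85) + 101 = 49/74.48 × 8.99 + 101 ≈ 106.91 → 107.
CO: row 20.949–28.877 (AQI 201–300). (300−201)·(24.458−20.949)/(28.877−20.949) + 201 = 99·3.509/7.928 + 201 ≈ 244.82 → 245.
SO₂ 399.64: bracket 378.32–605.56 → index 101–150; slope 49/227.24, offset 21.32.
AQI = 101 + 49/227.24·21.32 ≈ 105.60 ⇒ 106.
Sub-indices: NO₂→187, PM2.5→107, CO→245, SO₂→106. Overall AQI = max = 245; dominant pollutant is CO.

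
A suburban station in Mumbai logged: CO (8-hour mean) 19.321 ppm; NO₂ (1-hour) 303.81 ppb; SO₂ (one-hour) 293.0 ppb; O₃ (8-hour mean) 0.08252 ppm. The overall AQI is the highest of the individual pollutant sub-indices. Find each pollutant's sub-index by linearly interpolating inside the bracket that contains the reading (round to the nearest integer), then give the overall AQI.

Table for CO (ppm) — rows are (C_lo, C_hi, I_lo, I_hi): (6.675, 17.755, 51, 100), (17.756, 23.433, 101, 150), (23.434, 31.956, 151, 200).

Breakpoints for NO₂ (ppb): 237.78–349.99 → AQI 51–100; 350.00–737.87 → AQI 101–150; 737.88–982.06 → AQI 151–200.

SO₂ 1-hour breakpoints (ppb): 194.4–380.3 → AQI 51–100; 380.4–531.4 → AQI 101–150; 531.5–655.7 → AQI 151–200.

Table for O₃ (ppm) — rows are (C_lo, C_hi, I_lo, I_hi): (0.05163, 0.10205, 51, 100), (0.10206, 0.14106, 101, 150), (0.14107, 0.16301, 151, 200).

CO: 19.321 ∈ [17.756, 23.433] ↔ index [101, 150].
101 + (19.321−17.756)·(150−101)/(23.433−17.756) = 101 + 1.565·49/5.677 ≈ 114.51, so AQI = 115.
NO₂: row 237.78–349.99 (AQI 51–100). (100−51)·(303.81−237.78)/(349.99−237.78) + 51 = 49·66.03/112.21 + 51 ≈ 79.83 → 80.
SO₂: 293.0 lies in 194.4–380.3, so I_lo=51, I_hi=100, C_lo=194.4, C_hi=380.3.
(100−51)/(380.3−194.4) × (293.0−194.4) + 51 = 49/185.9 × 98.6 + 51 ≈ 76.99 → 77.
O₃: 0.08252 lies in 0.05163–0.10205, so I_lo=51, I_hi=100, C_lo=0.05163, C_hi=0.10205.
(100−51)/(0.10205−0.05163) × (0.08252−0.05163) + 51 = 49/0.05042 × 0.03089 + 51 ≈ 81.02 → 81.
Sub-indices: CO→115, NO₂→80, SO₂→77, O₃→81. Overall AQI = max = 115; dominant pollutant is CO.

115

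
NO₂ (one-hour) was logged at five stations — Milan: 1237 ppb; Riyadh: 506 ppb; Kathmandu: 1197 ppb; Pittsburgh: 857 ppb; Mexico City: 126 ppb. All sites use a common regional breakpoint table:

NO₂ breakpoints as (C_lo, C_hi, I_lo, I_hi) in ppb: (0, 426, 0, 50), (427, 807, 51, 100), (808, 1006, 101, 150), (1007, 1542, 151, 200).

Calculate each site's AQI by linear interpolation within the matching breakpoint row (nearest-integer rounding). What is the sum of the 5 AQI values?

529

Milan 1237: bracket 1007–1542 → index 151–200; slope 49/535, offset 230.
AQI = 151 + 49/535·230 ≈ 172.07 ⇒ 172.
Riyadh: row 427–807 (AQI 51–100). (100−51)·(506−427)/(807−427) + 51 = 49·79/380 + 51 ≈ 61.19 → 61.
Kathmandu: 1197 ∈ [1007, 1542] ↔ index [151, 200].
151 + (1197−1007)·(200−151)/(1542−1007) = 151 + 190·49/535 ≈ 168.40, so AQI = 168.
Pittsburgh: 857 lies in 808–1006, so I_lo=101, I_hi=150, C_lo=808, C_hi=1006.
(150−101)/(1006−808) × (857−808) + 101 = 49/198 × 49 + 101 ≈ 113.13 → 113.
Mexico City: 126 ∈ [0, 426] ↔ index [0, 50].
0 + (126−0)·(50−0)/(426−0) = 0 + 126·50/426 ≈ 14.79, so AQI = 15.
AQIs: Milan=172, Riyadh=61, Kathmandu=168, Pittsburgh=113, Mexico City=15. Sum = 172 + 61 + 168 + 113 + 15 = 529.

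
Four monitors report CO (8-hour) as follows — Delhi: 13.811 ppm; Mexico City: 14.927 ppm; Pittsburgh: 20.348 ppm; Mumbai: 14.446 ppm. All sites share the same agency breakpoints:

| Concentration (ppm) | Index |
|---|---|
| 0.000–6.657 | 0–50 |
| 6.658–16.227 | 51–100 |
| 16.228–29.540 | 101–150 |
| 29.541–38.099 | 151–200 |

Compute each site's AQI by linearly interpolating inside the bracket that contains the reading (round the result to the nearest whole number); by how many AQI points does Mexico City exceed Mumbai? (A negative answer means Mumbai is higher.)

Delhi 13.811: bracket 6.658–16.227 → index 51–100; slope 49/9.569, offset 7.153.
AQI = 51 + 49/9.569·7.153 ≈ 87.63 ⇒ 88.
Mexico City: 14.927 lies in 6.658–16.227, so I_lo=51, I_hi=100, C_lo=6.658, C_hi=16.227.
(100−51)/(16.227−6.658) × (14.927−6.658) + 51 = 49/9.569 × 8.269 + 51 ≈ 93.34 → 93.
Pittsburgh 20.348: bracket 16.228–29.540 → index 101–150; slope 49/13.312, offset 4.120.
AQI = 101 + 49/13.312·4.120 ≈ 116.17 ⇒ 116.
Mumbai: 14.446 ∈ [6.658, 16.227] ↔ index [51, 100].
51 + (14.446−6.658)·(100−51)/(16.227−6.658) = 51 + 7.788·49/9.569 ≈ 90.88, so AQI = 91.
AQIs: Delhi=88, Mexico City=93, Pittsburgh=116, Mumbai=91. Mexico City (93) − Mumbai (91) = 2.

2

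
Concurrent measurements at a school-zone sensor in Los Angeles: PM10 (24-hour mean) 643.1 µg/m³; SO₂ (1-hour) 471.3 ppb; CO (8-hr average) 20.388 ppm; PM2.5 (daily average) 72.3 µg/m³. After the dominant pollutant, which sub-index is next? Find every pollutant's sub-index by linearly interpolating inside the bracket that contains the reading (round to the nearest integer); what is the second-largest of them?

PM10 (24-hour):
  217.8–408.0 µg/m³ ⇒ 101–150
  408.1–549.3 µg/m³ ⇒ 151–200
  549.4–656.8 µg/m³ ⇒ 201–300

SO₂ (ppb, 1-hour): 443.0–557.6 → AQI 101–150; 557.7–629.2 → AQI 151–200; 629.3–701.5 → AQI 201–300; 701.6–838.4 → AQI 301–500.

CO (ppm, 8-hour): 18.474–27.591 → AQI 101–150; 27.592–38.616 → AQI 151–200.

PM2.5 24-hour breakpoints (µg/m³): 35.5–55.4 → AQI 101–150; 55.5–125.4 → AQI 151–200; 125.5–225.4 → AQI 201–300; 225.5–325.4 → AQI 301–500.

PM10 643.1: bracket 549.4–656.8 → index 201–300; slope 99/107.4, offset 93.7.
AQI = 201 + 99/107.4·93.7 ≈ 287.37 ⇒ 287.
SO₂: row 443.0–557.6 (AQI 101–150). (150−101)·(471.3−443.0)/(557.6−443.0) + 101 = 49·28.3/114.6 + 101 ≈ 113.10 → 113.
CO: row 18.474–27.591 (AQI 101–150). (150−101)·(20.388−18.474)/(27.591−18.474) + 101 = 49·1.914/9.117 + 101 ≈ 111.29 → 111.
PM2.5: 72.3 ∈ [55.5, 125.4] ↔ index [151, 200].
151 + (72.3−55.5)·(200−151)/(125.4−55.5) = 151 + 16.8·49/69.9 ≈ 162.78, so AQI = 163.
Sub-indices: PM10→287, SO₂→113, CO→111, PM2.5→163. Ranked high→low: 287, 163, 113, 111. Second-highest sub-index = 163.

163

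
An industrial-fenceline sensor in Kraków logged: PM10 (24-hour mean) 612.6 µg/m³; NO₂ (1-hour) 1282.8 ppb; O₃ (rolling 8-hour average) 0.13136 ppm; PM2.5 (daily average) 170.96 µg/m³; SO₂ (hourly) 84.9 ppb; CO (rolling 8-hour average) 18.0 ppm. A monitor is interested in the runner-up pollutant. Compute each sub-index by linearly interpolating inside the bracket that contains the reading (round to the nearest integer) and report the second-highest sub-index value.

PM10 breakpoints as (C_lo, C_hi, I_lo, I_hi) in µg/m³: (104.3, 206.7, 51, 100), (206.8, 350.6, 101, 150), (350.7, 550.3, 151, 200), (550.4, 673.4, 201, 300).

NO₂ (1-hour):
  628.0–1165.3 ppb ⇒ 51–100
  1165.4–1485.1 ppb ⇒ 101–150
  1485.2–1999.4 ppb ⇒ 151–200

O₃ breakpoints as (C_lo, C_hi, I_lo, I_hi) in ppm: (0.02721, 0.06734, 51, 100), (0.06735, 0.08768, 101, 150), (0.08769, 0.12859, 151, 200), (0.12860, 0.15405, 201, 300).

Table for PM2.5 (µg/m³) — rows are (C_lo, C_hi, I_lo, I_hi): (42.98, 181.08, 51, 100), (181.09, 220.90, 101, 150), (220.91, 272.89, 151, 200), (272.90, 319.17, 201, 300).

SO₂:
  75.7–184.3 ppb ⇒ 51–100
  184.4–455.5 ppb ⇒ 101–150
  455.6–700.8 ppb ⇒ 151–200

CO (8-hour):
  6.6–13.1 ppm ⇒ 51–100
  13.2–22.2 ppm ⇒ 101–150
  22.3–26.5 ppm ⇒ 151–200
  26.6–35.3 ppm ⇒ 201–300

212

PM10: 612.6 lies in 550.4–673.4, so I_lo=201, I_hi=300, C_lo=550.4, C_hi=673.4.
(300−201)/(673.4−550.4) × (612.6−550.4) + 201 = 99/123.0 × 62.2 + 201 ≈ 251.06 → 251.
NO₂: 1282.8 lies in 1165.4–1485.1, so I_lo=101, I_hi=150, C_lo=1165.4, C_hi=1485.1.
(150−101)/(1485.1−1165.4) × (1282.8−1165.4) + 101 = 49/319.7 × 117.4 + 101 ≈ 118.99 → 119.
O₃: 0.13136 ∈ [0.12860, 0.15405] ↔ index [201, 300].
201 + (0.13136−0.12860)·(300−201)/(0.15405−0.12860) = 201 + 0.00276·99/0.02545 ≈ 211.74, so AQI = 212.
PM2.5 170.96: bracket 42.98–181.08 → index 51–100; slope 49/138.10, offset 127.98.
AQI = 51 + 49/138.10·127.98 ≈ 96.41 ⇒ 96.
SO₂: 84.9 ∈ [75.7, 184.3] ↔ index [51, 100].
51 + (84.9−75.7)·(100−51)/(184.3−75.7) = 51 + 9.2·49/108.6 ≈ 55.15, so AQI = 55.
CO: 18.0 lies in 13.2–22.2, so I_lo=101, I_hi=150, C_lo=13.2, C_hi=22.2.
(150−101)/(22.2−13.2) × (18.0−13.2) + 101 = 49/9.0 × 4.8 + 101 ≈ 127.13 → 127.
Sub-indices: PM10→251, NO₂→119, O₃→212, PM2.5→96, SO₂→55, CO→127. Ranked high→low: 251, 212, 127, 119, 96, 55. Second-highest sub-index = 212.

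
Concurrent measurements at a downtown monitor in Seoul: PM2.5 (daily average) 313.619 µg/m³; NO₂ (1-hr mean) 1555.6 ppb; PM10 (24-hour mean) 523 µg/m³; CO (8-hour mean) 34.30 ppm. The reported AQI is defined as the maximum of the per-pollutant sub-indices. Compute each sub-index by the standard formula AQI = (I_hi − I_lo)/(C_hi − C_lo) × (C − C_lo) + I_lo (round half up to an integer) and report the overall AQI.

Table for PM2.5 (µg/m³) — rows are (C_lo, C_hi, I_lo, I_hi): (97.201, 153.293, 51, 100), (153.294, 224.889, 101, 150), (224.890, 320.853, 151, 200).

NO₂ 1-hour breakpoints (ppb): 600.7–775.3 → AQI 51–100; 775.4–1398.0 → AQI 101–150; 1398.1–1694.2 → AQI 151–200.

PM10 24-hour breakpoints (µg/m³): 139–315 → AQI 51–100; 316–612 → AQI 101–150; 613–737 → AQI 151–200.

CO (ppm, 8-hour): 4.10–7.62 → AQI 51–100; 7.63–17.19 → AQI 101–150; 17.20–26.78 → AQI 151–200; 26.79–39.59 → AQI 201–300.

259

PM2.5: 313.619 lies in 224.890–320.853, so I_lo=151, I_hi=200, C_lo=224.890, C_hi=320.853.
(200−151)/(320.853−224.890) × (313.619−224.890) + 151 = 49/95.963 × 88.729 + 151 ≈ 196.31 → 196.
NO₂: 1555.6 lies in 1398.1–1694.2, so I_lo=151, I_hi=200, C_lo=1398.1, C_hi=1694.2.
(200−151)/(1694.2−1398.1) × (1555.6−1398.1) + 151 = 49/296.1 × 157.5 + 151 ≈ 177.06 → 177.
PM10: 523 ∈ [316, 612] ↔ index [101, 150].
101 + (523−316)·(150−101)/(612−316) = 101 + 207·49/296 ≈ 135.27, so AQI = 135.
CO: 34.30 lies in 26.79–39.59, so I_lo=201, I_hi=300, C_lo=26.79, C_hi=39.59.
(300−201)/(39.59−26.79) × (34.30−26.79) + 201 = 99/12.80 × 7.51 + 201 ≈ 259.09 → 259.
Sub-indices: PM2.5→196, NO₂→177, PM10→135, CO→259. Overall AQI = max = 259; dominant pollutant is CO.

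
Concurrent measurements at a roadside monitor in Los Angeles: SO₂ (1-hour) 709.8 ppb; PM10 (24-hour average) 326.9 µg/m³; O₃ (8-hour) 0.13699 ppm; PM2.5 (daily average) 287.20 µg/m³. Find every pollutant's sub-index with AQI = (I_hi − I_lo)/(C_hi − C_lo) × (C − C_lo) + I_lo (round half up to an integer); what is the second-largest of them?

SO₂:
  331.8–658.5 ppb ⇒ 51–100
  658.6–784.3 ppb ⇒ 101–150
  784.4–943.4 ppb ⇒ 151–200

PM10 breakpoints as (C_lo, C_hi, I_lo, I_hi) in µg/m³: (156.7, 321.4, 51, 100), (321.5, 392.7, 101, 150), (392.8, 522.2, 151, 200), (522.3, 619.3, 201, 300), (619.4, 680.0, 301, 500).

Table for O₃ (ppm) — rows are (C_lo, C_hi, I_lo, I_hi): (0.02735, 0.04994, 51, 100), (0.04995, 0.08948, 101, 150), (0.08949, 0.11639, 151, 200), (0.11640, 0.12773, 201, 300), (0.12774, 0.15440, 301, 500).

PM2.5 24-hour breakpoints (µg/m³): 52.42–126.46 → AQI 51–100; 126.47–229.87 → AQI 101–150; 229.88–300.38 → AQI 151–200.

191

SO₂: 709.8 lies in 658.6–784.3, so I_lo=101, I_hi=150, C_lo=658.6, C_hi=784.3.
(150−101)/(784.3−658.6) × (709.8−658.6) + 101 = 49/125.7 × 51.2 + 101 ≈ 120.96 → 121.
PM10: 326.9 lies in 321.5–392.7, so I_lo=101, I_hi=150, C_lo=321.5, C_hi=392.7.
(150−101)/(392.7−321.5) × (326.9−321.5) + 101 = 49/71.2 × 5.4 + 101 ≈ 104.72 → 105.
O₃: row 0.12774–0.15440 (AQI 301–500). (500−301)·(0.13699−0.12774)/(0.15440−0.12774) + 301 = 199·0.00925/0.02666 + 301 ≈ 370.05 → 370.
PM2.5: 287.20 lies in 229.88–300.38, so I_lo=151, I_hi=200, C_lo=229.88, C_hi=300.38.
(200−151)/(300.38−229.88) × (287.20−229.88) + 151 = 49/70.50 × 57.32 + 151 ≈ 190.84 → 191.
Sub-indices: SO₂→121, PM10→105, O₃→370, PM2.5→191. Ranked high→low: 370, 191, 121, 105. Second-highest sub-index = 191.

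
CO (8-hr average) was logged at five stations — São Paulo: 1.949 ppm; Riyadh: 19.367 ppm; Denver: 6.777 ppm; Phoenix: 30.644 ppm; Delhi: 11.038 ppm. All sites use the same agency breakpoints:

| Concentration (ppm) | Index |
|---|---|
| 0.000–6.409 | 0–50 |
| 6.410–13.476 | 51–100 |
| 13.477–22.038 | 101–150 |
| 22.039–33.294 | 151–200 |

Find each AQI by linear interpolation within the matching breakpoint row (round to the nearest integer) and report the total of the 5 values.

São Paulo 1.949: bracket 0.000–6.409 → index 0–50; slope 50/6.409, offset 1.949.
AQI = 0 + 50/6.409·1.949 ≈ 15.21 ⇒ 15.
Riyadh: 19.367 lies in 13.477–22.038, so I_lo=101, I_hi=150, C_lo=13.477, C_hi=22.038.
(150−101)/(22.038−13.477) × (19.367−13.477) + 101 = 49/8.561 × 5.890 + 101 ≈ 134.71 → 135.
Denver 6.777: bracket 6.410–13.476 → index 51–100; slope 49/7.066, offset 0.367.
AQI = 51 + 49/7.066·0.367 ≈ 53.55 ⇒ 54.
Phoenix: row 22.039–33.294 (AQI 151–200). (200−151)·(30.644−22.039)/(33.294−22.039) + 151 = 49·8.605/11.255 + 151 ≈ 188.46 → 188.
Delhi: 11.038 lies in 6.410–13.476, so I_lo=51, I_hi=100, C_lo=6.410, C_hi=13.476.
(100−51)/(13.476−6.410) × (11.038−6.410) + 51 = 49/7.066 × 4.628 + 51 ≈ 83.09 → 83.
AQIs: São Paulo=15, Riyadh=135, Denver=54, Phoenix=188, Delhi=83. Sum = 15 + 135 + 54 + 188 + 83 = 475.

475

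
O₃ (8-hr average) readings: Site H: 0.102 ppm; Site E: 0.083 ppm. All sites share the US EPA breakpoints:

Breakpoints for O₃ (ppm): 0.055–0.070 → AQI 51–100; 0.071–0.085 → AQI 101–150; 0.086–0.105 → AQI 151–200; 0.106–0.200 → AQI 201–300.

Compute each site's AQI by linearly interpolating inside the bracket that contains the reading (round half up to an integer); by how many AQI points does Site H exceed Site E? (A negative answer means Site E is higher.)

Site H: 0.102 lies in 0.086–0.105, so I_lo=151, I_hi=200, C_lo=0.086, C_hi=0.105.
(200−151)/(0.105−0.086) × (0.102−0.086) + 151 = 49/0.019 × 0.016 + 151 ≈ 192.26 → 192.
Site E: 0.083 lies in 0.071–0.085, so I_lo=101, I_hi=150, C_lo=0.071, C_hi=0.085.
(150−101)/(0.085−0.071) × (0.083−0.071) + 101 = 49/0.014 × 0.012 + 101 ≈ 143.00 → 143.
AQIs: Site H=192, Site E=143. Site H (192) − Site E (143) = 49.

49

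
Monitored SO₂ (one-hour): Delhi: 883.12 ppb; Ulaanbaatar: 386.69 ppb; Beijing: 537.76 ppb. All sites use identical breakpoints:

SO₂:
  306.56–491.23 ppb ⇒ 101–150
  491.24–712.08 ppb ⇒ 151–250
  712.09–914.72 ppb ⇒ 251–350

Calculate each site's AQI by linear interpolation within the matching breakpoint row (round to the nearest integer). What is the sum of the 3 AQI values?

629

Delhi: row 712.09–914.72 (AQI 251–350). (350−251)·(883.12−712.09)/(914.72−712.09) + 251 = 99·171.03/202.63 + 251 ≈ 334.56 → 335.
Ulaanbaatar: 386.69 ∈ [306.56, 491.23] ↔ index [101, 150].
101 + (386.69−306.56)·(150−101)/(491.23−306.56) = 101 + 80.13·49/184.67 ≈ 122.26, so AQI = 122.
Beijing: 537.76 ∈ [491.24, 712.08] ↔ index [151, 250].
151 + (537.76−491.24)·(250−151)/(712.08−491.24) = 151 + 46.52·99/220.84 ≈ 171.85, so AQI = 172.
AQIs: Delhi=335, Ulaanbaatar=122, Beijing=172. Sum = 335 + 122 + 172 = 629.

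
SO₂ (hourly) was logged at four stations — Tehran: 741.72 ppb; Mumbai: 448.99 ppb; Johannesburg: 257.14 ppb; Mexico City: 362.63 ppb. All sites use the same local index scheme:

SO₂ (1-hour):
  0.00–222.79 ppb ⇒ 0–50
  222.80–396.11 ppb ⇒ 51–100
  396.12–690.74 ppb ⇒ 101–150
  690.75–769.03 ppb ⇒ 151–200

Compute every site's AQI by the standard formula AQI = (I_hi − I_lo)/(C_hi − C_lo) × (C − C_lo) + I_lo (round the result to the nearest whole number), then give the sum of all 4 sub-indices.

445

Tehran: 741.72 ∈ [690.75, 769.03] ↔ index [151, 200].
151 + (741.72−690.75)·(200−151)/(769.03−690.75) = 151 + 50.97·49/78.28 ≈ 182.91, so AQI = 183.
Mumbai: 448.99 lies in 396.12–690.74, so I_lo=101, I_hi=150, C_lo=396.12, C_hi=690.74.
(150−101)/(690.74−396.12) × (448.99−396.12) + 101 = 49/294.62 × 52.87 + 101 ≈ 109.79 → 110.
Johannesburg: row 222.80–396.11 (AQI 51–100). (100−51)·(257.14−222.80)/(396.11−222.80) + 51 = 49·34.34/173.31 + 51 ≈ 60.71 → 61.
Mexico City: 362.63 ∈ [222.80, 396.11] ↔ index [51, 100].
51 + (362.63−222.80)·(100−51)/(396.11−222.80) = 51 + 139.83·49/173.31 ≈ 90.53, so AQI = 91.
AQIs: Tehran=183, Mumbai=110, Johannesburg=61, Mexico City=91. Sum = 183 + 110 + 61 + 91 = 445.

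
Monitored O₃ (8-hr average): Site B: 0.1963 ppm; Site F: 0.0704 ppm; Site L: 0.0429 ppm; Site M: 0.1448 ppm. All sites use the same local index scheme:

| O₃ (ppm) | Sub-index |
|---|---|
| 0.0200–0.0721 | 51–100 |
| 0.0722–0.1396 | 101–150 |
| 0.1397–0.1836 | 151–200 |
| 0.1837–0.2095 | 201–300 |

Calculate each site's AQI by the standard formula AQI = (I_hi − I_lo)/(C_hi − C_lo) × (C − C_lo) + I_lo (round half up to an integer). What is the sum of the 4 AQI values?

577

Site B 0.1963: bracket 0.1837–0.2095 → index 201–300; slope 99/0.0258, offset 0.0126.
AQI = 201 + 99/0.0258·0.0126 ≈ 249.35 ⇒ 249.
Site F: row 0.0200–0.0721 (AQI 51–100). (100−51)·(0.0704−0.0200)/(0.0721−0.0200) + 51 = 49·0.0504/0.0521 + 51 ≈ 98.40 → 98.
Site L: 0.0429 ∈ [0.0200, 0.0721] ↔ index [51, 100].
51 + (0.0429−0.0200)·(100−51)/(0.0721−0.0200) = 51 + 0.0229·49/0.0521 ≈ 72.54, so AQI = 73.
Site M: row 0.1397–0.1836 (AQI 151–200). (200−151)·(0.1448−0.1397)/(0.1836−0.1397) + 151 = 49·0.0051/0.0439 + 151 ≈ 156.69 → 157.
AQIs: Site B=249, Site F=98, Site L=73, Site M=157. Sum = 249 + 98 + 73 + 157 = 577.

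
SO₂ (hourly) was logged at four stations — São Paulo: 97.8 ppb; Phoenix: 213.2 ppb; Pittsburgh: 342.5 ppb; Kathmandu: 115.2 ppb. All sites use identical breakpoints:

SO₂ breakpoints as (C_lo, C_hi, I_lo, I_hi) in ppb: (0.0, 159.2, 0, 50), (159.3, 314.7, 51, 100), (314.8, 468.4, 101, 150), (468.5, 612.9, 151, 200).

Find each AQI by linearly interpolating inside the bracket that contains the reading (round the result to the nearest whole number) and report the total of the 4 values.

245

São Paulo: row 0.0–159.2 (AQI 0–50). (50−0)·(97.8−0.0)/(159.2−0.0) + 0 = 50·97.8/159.2 + 0 ≈ 30.72 → 31.
Phoenix: 213.2 lies in 159.3–314.7, so I_lo=51, I_hi=100, C_lo=159.3, C_hi=314.7.
(100−51)/(314.7−159.3) × (213.2−159.3) + 51 = 49/155.4 × 53.9 + 51 ≈ 68.00 → 68.
Pittsburgh: 342.5 ∈ [314.8, 468.4] ↔ index [101, 150].
101 + (342.5−314.8)·(150−101)/(468.4−314.8) = 101 + 27.7·49/153.6 ≈ 109.84, so AQI = 110.
Kathmandu: row 0.0–159.2 (AQI 0–50). (50−0)·(115.2−0.0)/(159.2−0.0) + 0 = 50·115.2/159.2 + 0 ≈ 36.18 → 36.
AQIs: São Paulo=31, Phoenix=68, Pittsburgh=110, Kathmandu=36. Sum = 31 + 68 + 110 + 36 = 245.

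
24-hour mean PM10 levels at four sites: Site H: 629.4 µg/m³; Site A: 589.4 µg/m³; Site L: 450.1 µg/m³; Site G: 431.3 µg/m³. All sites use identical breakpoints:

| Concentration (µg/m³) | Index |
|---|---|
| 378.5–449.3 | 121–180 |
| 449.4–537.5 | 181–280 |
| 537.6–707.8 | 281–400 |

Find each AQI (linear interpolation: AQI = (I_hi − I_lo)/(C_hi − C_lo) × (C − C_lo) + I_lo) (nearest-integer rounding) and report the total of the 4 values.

Site H: 629.4 lies in 537.6–707.8, so I_lo=281, I_hi=400, C_lo=537.6, C_hi=707.8.
(400−281)/(707.8−537.6) × (629.4−537.6) + 281 = 119/170.2 × 91.8 + 281 ≈ 345.18 → 345.
Site A: row 537.6–707.8 (AQI 281–400). (400−281)·(589.4−537.6)/(707.8−537.6) + 281 = 119·51.8/170.2 + 281 ≈ 317.22 → 317.
Site L 450.1: bracket 449.4–537.5 → index 181–280; slope 99/88.1, offset 0.7.
AQI = 181 + 99/88.1·0.7 ≈ 181.79 ⇒ 182.
Site G 431.3: bracket 378.5–449.3 → index 121–180; slope 59/70.8, offset 52.8.
AQI = 121 + 59/70.8·52.8 ≈ 165.00 ⇒ 165.
AQIs: Site H=345, Site A=317, Site L=182, Site G=165. Sum = 345 + 317 + 182 + 165 = 1009.

1009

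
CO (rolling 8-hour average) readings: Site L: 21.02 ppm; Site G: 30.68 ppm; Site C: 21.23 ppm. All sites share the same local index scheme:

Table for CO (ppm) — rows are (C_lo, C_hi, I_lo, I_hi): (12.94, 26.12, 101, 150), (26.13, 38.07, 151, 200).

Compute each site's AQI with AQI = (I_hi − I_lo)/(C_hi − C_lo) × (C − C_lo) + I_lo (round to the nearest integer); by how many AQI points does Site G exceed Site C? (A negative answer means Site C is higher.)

38

Site L 21.02: bracket 12.94–26.12 → index 101–150; slope 49/13.18, offset 8.08.
AQI = 101 + 49/13.18·8.08 ≈ 131.04 ⇒ 131.
Site G: row 26.13–38.07 (AQI 151–200). (200−151)·(30.68−26.13)/(38.07−26.13) + 151 = 49·4.55/11.94 + 151 ≈ 169.67 → 170.
Site C: row 12.94–26.12 (AQI 101–150). (150−101)·(21.23−12.94)/(26.12−12.94) + 101 = 49·8.29/13.18 + 101 ≈ 131.82 → 132.
AQIs: Site L=131, Site G=170, Site C=132. Site G (170) − Site C (132) = 38.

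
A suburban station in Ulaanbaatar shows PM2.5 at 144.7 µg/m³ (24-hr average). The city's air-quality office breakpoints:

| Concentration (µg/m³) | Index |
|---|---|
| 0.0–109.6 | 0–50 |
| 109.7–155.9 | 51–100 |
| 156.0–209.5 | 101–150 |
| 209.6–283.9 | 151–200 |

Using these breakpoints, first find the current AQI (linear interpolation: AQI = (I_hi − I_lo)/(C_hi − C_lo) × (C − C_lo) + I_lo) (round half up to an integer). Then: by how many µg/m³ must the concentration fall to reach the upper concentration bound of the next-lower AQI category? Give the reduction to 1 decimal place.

PM2.5: 144.7 ∈ [109.7, 155.9] ↔ index [51, 100].
51 + (144.7−109.7)·(100−51)/(155.9−109.7) = 51 + 35.0·49/46.2 ≈ 88.12, so AQI = 88.
Current AQI 88 is in the Moderate range (51–100). The next-lower category tops out at AQI 50, whose upper concentration bound is 109.6 µg/m³.
Reduction needed = 144.7 − 109.6 = 35.1 µg/m³.

35.1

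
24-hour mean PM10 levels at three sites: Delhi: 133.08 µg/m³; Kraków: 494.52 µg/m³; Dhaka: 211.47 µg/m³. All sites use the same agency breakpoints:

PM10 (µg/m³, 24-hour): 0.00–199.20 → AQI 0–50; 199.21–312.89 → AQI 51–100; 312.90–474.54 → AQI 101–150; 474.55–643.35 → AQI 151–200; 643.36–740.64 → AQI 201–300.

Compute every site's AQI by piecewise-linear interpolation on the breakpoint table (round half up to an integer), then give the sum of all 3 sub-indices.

246

Delhi: 133.08 lies in 0.00–199.20, so I_lo=0, I_hi=50, C_lo=0.00, C_hi=199.20.
(50−0)/(199.20−0.00) × (133.08−0.00) + 0 = 50/199.20 × 133.08 + 0 ≈ 33.40 → 33.
Kraków 494.52: bracket 474.55–643.35 → index 151–200; slope 49/168.80, offset 19.97.
AQI = 151 + 49/168.80·19.97 ≈ 156.80 ⇒ 157.
Dhaka: 211.47 lies in 199.21–312.89, so I_lo=51, I_hi=100, C_lo=199.21, C_hi=312.89.
(100−51)/(312.89−199.21) × (211.47−199.21) + 51 = 49/113.68 × 12.26 + 51 ≈ 56.28 → 56.
AQIs: Delhi=33, Kraków=157, Dhaka=56. Sum = 33 + 157 + 56 = 246.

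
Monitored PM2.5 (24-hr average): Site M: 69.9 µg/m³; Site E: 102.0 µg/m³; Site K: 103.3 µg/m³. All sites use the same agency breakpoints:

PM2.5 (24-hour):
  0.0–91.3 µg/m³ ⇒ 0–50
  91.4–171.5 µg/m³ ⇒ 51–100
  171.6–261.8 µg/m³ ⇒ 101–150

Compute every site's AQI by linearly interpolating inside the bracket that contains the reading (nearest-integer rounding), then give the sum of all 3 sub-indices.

153

Site M: row 0.0–91.3 (AQI 0–50). (50−0)·(69.9−0.0)/(91.3−0.0) + 0 = 50·69.9/91.3 + 0 ≈ 38.28 → 38.
Site E: 102.0 lies in 91.4–171.5, so I_lo=51, I_hi=100, C_lo=91.4, C_hi=171.5.
(100−51)/(171.5−91.4) × (102.0−91.4) + 51 = 49/80.1 × 10.6 + 51 ≈ 57.48 → 57.
Site K: 103.3 lies in 91.4–171.5, so I_lo=51, I_hi=100, C_lo=91.4, C_hi=171.5.
(100−51)/(171.5−91.4) × (103.3−91.4) + 51 = 49/80.1 × 11.9 + 51 ≈ 58.28 → 58.
AQIs: Site M=38, Site E=57, Site K=58. Sum = 38 + 57 + 58 = 153.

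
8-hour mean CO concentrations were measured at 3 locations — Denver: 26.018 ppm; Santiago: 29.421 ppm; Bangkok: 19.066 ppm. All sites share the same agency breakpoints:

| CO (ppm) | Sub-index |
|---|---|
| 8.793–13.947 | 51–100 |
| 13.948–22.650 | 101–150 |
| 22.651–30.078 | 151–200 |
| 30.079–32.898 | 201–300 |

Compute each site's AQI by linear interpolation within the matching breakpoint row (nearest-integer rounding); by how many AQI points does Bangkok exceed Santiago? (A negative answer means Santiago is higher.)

-66

Denver 26.018: bracket 22.651–30.078 → index 151–200; slope 49/7.427, offset 3.367.
AQI = 151 + 49/7.427·3.367 ≈ 173.21 ⇒ 173.
Santiago: 29.421 ∈ [22.651, 30.078] ↔ index [151, 200].
151 + (29.421−22.651)·(200−151)/(30.078−22.651) = 151 + 6.770·49/7.427 ≈ 195.67, so AQI = 196.
Bangkok: 19.066 ∈ [13.948, 22.650] ↔ index [101, 150].
101 + (19.066−13.948)·(150−101)/(22.650−13.948) = 101 + 5.118·49/8.702 ≈ 129.82, so AQI = 130.
AQIs: Denver=173, Santiago=196, Bangkok=130. Bangkok (130) − Santiago (196) = -66.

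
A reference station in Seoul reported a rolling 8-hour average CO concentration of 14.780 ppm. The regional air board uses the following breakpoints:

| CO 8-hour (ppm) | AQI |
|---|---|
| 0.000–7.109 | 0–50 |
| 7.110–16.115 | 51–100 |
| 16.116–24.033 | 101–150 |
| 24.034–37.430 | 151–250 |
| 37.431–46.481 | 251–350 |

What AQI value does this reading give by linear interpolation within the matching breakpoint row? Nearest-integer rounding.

CO: 14.780 lies in 7.110–16.115, so I_lo=51, I_hi=100, C_lo=7.110, C_hi=16.115.
(100−51)/(16.115−7.110) × (14.780−7.110) + 51 = 49/9.005 × 7.670 + 51 ≈ 92.74 → 93.

93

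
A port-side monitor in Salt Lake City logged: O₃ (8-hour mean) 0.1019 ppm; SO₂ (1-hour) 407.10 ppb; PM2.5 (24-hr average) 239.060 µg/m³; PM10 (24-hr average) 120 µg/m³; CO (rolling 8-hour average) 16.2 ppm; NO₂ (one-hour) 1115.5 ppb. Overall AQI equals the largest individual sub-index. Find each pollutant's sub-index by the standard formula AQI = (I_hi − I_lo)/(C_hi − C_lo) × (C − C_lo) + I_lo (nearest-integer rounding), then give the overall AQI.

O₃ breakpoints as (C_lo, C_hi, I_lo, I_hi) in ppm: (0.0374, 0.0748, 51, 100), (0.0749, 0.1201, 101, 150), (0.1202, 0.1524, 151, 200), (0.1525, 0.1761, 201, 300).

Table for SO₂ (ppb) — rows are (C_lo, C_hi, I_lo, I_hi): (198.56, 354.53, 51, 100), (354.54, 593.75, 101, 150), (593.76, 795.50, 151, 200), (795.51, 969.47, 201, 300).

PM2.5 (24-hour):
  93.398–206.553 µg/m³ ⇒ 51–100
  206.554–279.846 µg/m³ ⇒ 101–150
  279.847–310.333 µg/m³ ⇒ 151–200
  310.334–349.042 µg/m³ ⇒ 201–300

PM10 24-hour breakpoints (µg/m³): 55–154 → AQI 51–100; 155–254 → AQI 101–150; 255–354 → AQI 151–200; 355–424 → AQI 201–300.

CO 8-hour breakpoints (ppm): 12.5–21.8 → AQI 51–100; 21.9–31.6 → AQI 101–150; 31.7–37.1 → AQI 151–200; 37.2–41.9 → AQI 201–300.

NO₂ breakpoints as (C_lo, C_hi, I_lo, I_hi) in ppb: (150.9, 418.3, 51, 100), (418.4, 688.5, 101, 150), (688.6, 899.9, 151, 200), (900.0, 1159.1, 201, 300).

O₃: 0.1019 lies in 0.0749–0.1201, so I_lo=101, I_hi=150, C_lo=0.0749, C_hi=0.1201.
(150−101)/(0.1201−0.0749) × (0.1019−0.0749) + 101 = 49/0.0452 × 0.0270 + 101 ≈ 130.27 → 130.
SO₂ 407.10: bracket 354.54–593.75 → index 101–150; slope 49/239.21, offset 52.56.
AQI = 101 + 49/239.21·52.56 ≈ 111.77 ⇒ 112.
PM2.5 239.060: bracket 206.554–279.846 → index 101–150; slope 49/73.292, offset 32.506.
AQI = 101 + 49/73.292·32.506 ≈ 122.73 ⇒ 123.
PM10: 120 lies in 55–154, so I_lo=51, I_hi=100, C_lo=55, C_hi=154.
(100−51)/(154−55) × (120−55) + 51 = 49/99 × 65 + 51 ≈ 83.17 → 83.
CO: 16.2 ∈ [12.5, 21.8] ↔ index [51, 100].
51 + (16.2−12.5)·(100−51)/(21.8−12.5) = 51 + 3.7·49/9.3 ≈ 70.49, so AQI = 70.
NO₂: 1115.5 ∈ [900.0, 1159.1] ↔ index [201, 300].
201 + (1115.5−900.0)·(300−201)/(1159.1−900.0) = 201 + 215.5·99/259.1 ≈ 283.34, so AQI = 283.
Sub-indices: O₃→130, SO₂→112, PM2.5→123, PM10→83, CO→70, NO₂→283. Overall AQI = max = 283; dominant pollutant is NO₂.

283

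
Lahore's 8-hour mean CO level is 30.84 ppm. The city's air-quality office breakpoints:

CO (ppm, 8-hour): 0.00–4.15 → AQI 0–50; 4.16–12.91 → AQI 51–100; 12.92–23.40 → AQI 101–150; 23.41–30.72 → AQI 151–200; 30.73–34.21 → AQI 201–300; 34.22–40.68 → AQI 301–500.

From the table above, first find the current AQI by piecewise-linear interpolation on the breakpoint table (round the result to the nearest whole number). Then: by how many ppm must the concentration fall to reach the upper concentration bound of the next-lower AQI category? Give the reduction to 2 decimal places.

0.12

CO: row 30.73–34.21 (AQI 201–300). (300−201)·(30.84−30.73)/(34.21−30.73) + 201 = 99·0.11/3.48 + 201 ≈ 204.13 → 204.
Current AQI 204 is in the Very Unhealthy range (201–300). The next-lower category tops out at AQI 200, whose upper concentration bound is 30.72 ppm.
Reduction needed = 30.84 − 30.72 = 0.12 ppm.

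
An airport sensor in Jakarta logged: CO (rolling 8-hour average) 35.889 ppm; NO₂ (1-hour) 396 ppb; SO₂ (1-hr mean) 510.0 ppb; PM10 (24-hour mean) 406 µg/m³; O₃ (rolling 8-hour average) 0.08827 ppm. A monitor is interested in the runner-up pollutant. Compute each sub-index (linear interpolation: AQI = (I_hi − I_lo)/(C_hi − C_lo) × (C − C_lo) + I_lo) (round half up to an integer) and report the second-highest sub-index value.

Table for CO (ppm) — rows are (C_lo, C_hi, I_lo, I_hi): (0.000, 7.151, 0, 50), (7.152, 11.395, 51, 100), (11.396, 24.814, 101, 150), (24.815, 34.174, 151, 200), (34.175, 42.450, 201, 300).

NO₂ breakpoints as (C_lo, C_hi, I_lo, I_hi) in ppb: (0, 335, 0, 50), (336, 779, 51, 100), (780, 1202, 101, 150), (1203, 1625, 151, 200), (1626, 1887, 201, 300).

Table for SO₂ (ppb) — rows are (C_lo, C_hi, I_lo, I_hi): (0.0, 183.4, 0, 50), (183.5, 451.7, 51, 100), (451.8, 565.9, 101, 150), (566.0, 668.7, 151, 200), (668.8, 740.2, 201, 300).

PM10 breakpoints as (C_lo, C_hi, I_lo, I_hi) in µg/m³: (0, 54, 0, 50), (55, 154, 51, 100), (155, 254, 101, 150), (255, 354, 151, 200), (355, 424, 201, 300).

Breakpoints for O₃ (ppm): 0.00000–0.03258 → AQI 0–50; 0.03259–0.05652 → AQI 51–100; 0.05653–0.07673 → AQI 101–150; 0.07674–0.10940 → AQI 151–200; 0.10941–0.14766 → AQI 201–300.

222

CO: 35.889 ∈ [34.175, 42.450] ↔ index [201, 300].
201 + (35.889−34.175)·(300−201)/(42.450−34.175) = 201 + 1.714·99/8.275 ≈ 221.51, so AQI = 222.
NO₂: 396 lies in 336–779, so I_lo=51, I_hi=100, C_lo=336, C_hi=779.
(100−51)/(779−336) × (396−336) + 51 = 49/443 × 60 + 51 ≈ 57.64 → 58.
SO₂: 510.0 ∈ [451.8, 565.9] ↔ index [101, 150].
101 + (510.0−451.8)·(150−101)/(565.9−451.8) = 101 + 58.2·49/114.1 ≈ 125.99, so AQI = 126.
PM10 406: bracket 355–424 → index 201–300; slope 99/69, offset 51.
AQI = 201 + 99/69·51 ≈ 274.17 ⇒ 274.
O₃: 0.08827 lies in 0.07674–0.10940, so I_lo=151, I_hi=200, C_lo=0.07674, C_hi=0.10940.
(200−151)/(0.10940−0.07674) × (0.08827−0.07674) + 151 = 49/0.03266 × 0.01153 + 151 ≈ 168.30 → 168.
Sub-indices: CO→222, NO₂→58, SO₂→126, PM10→274, O₃→168. Ranked high→low: 274, 222, 168, 126, 58. Second-highest sub-index = 222.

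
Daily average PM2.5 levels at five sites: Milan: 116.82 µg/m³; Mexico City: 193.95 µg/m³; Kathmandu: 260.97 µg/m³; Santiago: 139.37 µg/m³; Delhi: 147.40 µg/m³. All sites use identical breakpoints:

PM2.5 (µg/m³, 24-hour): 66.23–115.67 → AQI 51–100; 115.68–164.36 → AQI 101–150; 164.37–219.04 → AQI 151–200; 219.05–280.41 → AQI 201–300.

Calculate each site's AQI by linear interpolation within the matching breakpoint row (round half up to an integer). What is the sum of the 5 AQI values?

Milan: 116.82 ∈ [115.68, 164.36] ↔ index [101, 150].
101 + (116.82−115.68)·(150−101)/(164.36−115.68) = 101 + 1.14·49/48.68 ≈ 102.15, so AQI = 102.
Mexico City: 193.95 lies in 164.37–219.04, so I_lo=151, I_hi=200, C_lo=164.37, C_hi=219.04.
(200−151)/(219.04−164.37) × (193.95−164.37) + 151 = 49/54.67 × 29.58 + 151 ≈ 177.51 → 178.
Kathmandu: 260.97 lies in 219.05–280.41, so I_lo=201, I_hi=300, C_lo=219.05, C_hi=280.41.
(300−201)/(280.41−219.05) × (260.97−219.05) + 201 = 99/61.36 × 41.92 + 201 ≈ 268.63 → 269.
Santiago: 139.37 lies in 115.68–164.36, so I_lo=101, I_hi=150, C_lo=115.68, C_hi=164.36.
(150−101)/(164.36−115.68) × (139.37−115.68) + 101 = 49/48.68 × 23.69 + 101 ≈ 124.85 → 125.
Delhi: 147.40 ∈ [115.68, 164.36] ↔ index [101, 150].
101 + (147.40−115.68)·(150−101)/(164.36−115.68) = 101 + 31.72·49/48.68 ≈ 132.93, so AQI = 133.
AQIs: Milan=102, Mexico City=178, Kathmandu=269, Santiago=125, Delhi=133. Sum = 102 + 178 + 269 + 125 + 133 = 807.

807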